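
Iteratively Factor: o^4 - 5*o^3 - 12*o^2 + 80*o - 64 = (o + 4)*(o^3 - 9*o^2 + 24*o - 16) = (o - 4)*(o + 4)*(o^2 - 5*o + 4) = (o - 4)^2*(o + 4)*(o - 1)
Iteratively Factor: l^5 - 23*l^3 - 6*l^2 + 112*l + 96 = (l - 4)*(l^4 + 4*l^3 - 7*l^2 - 34*l - 24) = (l - 4)*(l + 4)*(l^3 - 7*l - 6) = (l - 4)*(l + 2)*(l + 4)*(l^2 - 2*l - 3) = (l - 4)*(l - 3)*(l + 2)*(l + 4)*(l + 1)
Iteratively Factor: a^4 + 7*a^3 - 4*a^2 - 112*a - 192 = (a + 4)*(a^3 + 3*a^2 - 16*a - 48) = (a - 4)*(a + 4)*(a^2 + 7*a + 12) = (a - 4)*(a + 3)*(a + 4)*(a + 4)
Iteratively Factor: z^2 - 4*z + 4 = (z - 2)*(z - 2)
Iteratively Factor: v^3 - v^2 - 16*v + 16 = (v - 4)*(v^2 + 3*v - 4) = (v - 4)*(v + 4)*(v - 1)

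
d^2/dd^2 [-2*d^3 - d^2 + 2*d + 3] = -12*d - 2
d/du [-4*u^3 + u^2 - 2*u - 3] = -12*u^2 + 2*u - 2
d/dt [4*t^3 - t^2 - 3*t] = 12*t^2 - 2*t - 3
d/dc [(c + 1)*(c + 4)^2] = 3*(c + 2)*(c + 4)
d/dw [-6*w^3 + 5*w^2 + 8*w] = -18*w^2 + 10*w + 8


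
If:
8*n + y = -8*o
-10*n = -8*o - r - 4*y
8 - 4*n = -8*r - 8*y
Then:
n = 4*y/35 - 2/35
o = 2/35 - 67*y/280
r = -33*y/35 - 36/35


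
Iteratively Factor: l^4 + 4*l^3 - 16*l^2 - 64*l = (l + 4)*(l^3 - 16*l) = (l + 4)^2*(l^2 - 4*l) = l*(l + 4)^2*(l - 4)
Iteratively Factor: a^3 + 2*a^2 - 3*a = (a + 3)*(a^2 - a) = a*(a + 3)*(a - 1)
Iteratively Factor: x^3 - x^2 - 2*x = (x)*(x^2 - x - 2) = x*(x - 2)*(x + 1)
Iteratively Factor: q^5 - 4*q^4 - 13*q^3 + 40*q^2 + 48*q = (q - 4)*(q^4 - 13*q^2 - 12*q) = (q - 4)^2*(q^3 + 4*q^2 + 3*q) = q*(q - 4)^2*(q^2 + 4*q + 3) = q*(q - 4)^2*(q + 3)*(q + 1)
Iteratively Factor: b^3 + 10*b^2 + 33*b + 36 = (b + 3)*(b^2 + 7*b + 12) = (b + 3)^2*(b + 4)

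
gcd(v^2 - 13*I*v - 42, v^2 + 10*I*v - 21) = 1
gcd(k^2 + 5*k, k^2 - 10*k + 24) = 1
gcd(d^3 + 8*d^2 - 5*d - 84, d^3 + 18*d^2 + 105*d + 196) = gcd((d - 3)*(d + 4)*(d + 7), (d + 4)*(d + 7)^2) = d^2 + 11*d + 28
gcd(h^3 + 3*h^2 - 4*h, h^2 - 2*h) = h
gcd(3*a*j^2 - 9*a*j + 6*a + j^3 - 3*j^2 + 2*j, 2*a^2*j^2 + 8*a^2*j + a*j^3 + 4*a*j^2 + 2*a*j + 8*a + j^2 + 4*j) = 1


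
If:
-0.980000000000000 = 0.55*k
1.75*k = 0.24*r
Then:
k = -1.78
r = -12.99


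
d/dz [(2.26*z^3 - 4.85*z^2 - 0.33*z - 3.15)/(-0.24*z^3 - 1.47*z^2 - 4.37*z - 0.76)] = (-4.4862*z^4 - 19.9108*z^3 + 13.2886*z^2 - 1.889*z - 13.5147)/(0.0576*z^6 + 0.7056*z^5 + 4.2585*z^4 + 13.2126*z^3 + 21.3313*z^2 + 6.6424*z + 0.5776)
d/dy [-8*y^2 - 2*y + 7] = -16*y - 2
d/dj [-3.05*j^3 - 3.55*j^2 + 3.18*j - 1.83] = -9.15*j^2 - 7.1*j + 3.18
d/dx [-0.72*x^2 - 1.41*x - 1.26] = -1.44*x - 1.41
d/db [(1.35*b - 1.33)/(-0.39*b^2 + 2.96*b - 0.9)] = (0.5265*b^2 - 1.0374*b + 2.7218)/(0.1521*b^4 - 2.3088*b^3 + 9.4636*b^2 - 5.328*b + 0.81)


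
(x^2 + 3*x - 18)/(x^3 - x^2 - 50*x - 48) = (x - 3)/(x^2 - 7*x - 8)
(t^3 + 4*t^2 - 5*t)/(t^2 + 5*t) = t - 1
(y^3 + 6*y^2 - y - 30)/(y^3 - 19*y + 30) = (y + 3)/(y - 3)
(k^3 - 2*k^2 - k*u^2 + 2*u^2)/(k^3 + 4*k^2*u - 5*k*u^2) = (k^2 + k*u - 2*k - 2*u)/(k*(k + 5*u))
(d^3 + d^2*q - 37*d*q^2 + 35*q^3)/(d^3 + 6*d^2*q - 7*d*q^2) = (d - 5*q)/d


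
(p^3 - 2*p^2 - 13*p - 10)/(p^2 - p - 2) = (p^2 - 3*p - 10)/(p - 2)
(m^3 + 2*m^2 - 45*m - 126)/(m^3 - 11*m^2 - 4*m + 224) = (m^2 + 9*m + 18)/(m^2 - 4*m - 32)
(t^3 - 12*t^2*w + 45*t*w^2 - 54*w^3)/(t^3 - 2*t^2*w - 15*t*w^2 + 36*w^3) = (t - 6*w)/(t + 4*w)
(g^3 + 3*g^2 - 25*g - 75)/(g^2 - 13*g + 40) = (g^2 + 8*g + 15)/(g - 8)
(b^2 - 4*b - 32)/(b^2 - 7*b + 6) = (b^2 - 4*b - 32)/(b^2 - 7*b + 6)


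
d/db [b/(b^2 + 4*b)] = -1/(b + 4)^2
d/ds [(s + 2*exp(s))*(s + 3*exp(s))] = 5*s*exp(s) + 2*s + 12*exp(2*s) + 5*exp(s)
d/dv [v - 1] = 1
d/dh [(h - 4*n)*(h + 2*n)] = 2*h - 2*n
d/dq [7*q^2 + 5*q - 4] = 14*q + 5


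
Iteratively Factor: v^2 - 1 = (v + 1)*(v - 1)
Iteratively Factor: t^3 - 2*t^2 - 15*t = (t + 3)*(t^2 - 5*t) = t*(t + 3)*(t - 5)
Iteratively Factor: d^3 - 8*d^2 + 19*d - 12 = (d - 4)*(d^2 - 4*d + 3) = (d - 4)*(d - 1)*(d - 3)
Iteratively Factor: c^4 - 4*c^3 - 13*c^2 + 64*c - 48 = (c - 3)*(c^3 - c^2 - 16*c + 16) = (c - 3)*(c + 4)*(c^2 - 5*c + 4) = (c - 4)*(c - 3)*(c + 4)*(c - 1)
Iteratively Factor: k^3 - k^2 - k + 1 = (k - 1)*(k^2 - 1) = (k - 1)*(k + 1)*(k - 1)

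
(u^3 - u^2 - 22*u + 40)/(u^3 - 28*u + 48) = (u + 5)/(u + 6)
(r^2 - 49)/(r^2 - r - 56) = (r - 7)/(r - 8)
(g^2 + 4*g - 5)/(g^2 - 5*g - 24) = (-g^2 - 4*g + 5)/(-g^2 + 5*g + 24)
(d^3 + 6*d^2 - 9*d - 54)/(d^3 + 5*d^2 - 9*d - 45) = (d + 6)/(d + 5)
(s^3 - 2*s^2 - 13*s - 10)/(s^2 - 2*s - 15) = (s^2 + 3*s + 2)/(s + 3)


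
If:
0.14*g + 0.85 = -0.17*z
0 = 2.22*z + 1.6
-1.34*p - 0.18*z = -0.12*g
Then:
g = -5.20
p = -0.37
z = -0.72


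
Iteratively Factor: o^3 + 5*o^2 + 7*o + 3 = (o + 1)*(o^2 + 4*o + 3) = (o + 1)*(o + 3)*(o + 1)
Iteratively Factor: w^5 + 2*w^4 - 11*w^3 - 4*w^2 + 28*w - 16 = (w - 2)*(w^4 + 4*w^3 - 3*w^2 - 10*w + 8) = (w - 2)*(w + 4)*(w^3 - 3*w + 2) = (w - 2)*(w - 1)*(w + 4)*(w^2 + w - 2) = (w - 2)*(w - 1)^2*(w + 4)*(w + 2)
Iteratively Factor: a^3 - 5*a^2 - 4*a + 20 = (a + 2)*(a^2 - 7*a + 10) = (a - 5)*(a + 2)*(a - 2)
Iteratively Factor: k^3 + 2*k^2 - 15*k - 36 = (k + 3)*(k^2 - k - 12) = (k - 4)*(k + 3)*(k + 3)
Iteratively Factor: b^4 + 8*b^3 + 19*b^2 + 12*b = (b + 1)*(b^3 + 7*b^2 + 12*b) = (b + 1)*(b + 4)*(b^2 + 3*b) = b*(b + 1)*(b + 4)*(b + 3)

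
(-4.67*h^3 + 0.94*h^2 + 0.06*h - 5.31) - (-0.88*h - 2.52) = -4.67*h^3 + 0.94*h^2 + 0.94*h - 2.79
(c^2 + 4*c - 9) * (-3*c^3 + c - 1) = -3*c^5 - 12*c^4 + 28*c^3 + 3*c^2 - 13*c + 9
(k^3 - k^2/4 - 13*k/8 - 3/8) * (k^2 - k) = k^5 - 5*k^4/4 - 11*k^3/8 + 5*k^2/4 + 3*k/8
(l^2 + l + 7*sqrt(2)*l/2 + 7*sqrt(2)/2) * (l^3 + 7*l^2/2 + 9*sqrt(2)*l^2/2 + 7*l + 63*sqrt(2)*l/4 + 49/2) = l^5 + 9*l^4/2 + 8*sqrt(2)*l^4 + 42*l^3 + 36*sqrt(2)*l^3 + 105*sqrt(2)*l^2/2 + 693*l^2/4 + 539*l/4 + 441*sqrt(2)*l/4 + 343*sqrt(2)/4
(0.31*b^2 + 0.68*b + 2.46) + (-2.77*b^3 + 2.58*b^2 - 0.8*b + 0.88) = -2.77*b^3 + 2.89*b^2 - 0.12*b + 3.34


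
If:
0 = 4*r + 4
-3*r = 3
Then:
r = -1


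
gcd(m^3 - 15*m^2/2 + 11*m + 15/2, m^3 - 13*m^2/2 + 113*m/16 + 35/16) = m - 5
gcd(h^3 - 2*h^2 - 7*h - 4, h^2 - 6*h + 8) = h - 4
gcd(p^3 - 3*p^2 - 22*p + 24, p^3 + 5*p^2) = 1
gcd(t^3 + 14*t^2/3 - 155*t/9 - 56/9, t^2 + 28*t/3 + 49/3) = t + 7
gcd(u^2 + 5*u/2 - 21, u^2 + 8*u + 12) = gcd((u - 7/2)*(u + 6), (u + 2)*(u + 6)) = u + 6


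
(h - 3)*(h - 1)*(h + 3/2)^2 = h^4 - h^3 - 27*h^2/4 + 27/4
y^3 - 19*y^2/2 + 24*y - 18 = (y - 6)*(y - 2)*(y - 3/2)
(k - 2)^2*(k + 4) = k^3 - 12*k + 16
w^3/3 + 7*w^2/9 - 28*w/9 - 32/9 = (w/3 + 1/3)*(w - 8/3)*(w + 4)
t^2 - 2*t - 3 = (t - 3)*(t + 1)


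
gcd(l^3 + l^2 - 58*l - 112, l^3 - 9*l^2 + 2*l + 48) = l^2 - 6*l - 16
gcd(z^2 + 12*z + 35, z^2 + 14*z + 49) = z + 7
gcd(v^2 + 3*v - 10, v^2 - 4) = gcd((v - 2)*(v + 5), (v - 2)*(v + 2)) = v - 2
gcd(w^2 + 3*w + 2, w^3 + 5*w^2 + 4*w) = w + 1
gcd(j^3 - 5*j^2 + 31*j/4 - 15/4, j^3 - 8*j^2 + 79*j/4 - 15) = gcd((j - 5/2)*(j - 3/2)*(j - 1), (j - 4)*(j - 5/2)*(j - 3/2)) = j^2 - 4*j + 15/4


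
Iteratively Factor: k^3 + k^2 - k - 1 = (k + 1)*(k^2 - 1) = (k - 1)*(k + 1)*(k + 1)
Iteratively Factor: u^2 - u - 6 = (u - 3)*(u + 2)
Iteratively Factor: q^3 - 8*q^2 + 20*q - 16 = (q - 4)*(q^2 - 4*q + 4) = (q - 4)*(q - 2)*(q - 2)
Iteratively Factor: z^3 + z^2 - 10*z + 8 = (z + 4)*(z^2 - 3*z + 2) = (z - 2)*(z + 4)*(z - 1)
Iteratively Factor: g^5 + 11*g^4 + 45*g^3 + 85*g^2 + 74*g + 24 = (g + 2)*(g^4 + 9*g^3 + 27*g^2 + 31*g + 12) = (g + 2)*(g + 3)*(g^3 + 6*g^2 + 9*g + 4) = (g + 2)*(g + 3)*(g + 4)*(g^2 + 2*g + 1) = (g + 1)*(g + 2)*(g + 3)*(g + 4)*(g + 1)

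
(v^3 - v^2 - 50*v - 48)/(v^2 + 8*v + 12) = (v^2 - 7*v - 8)/(v + 2)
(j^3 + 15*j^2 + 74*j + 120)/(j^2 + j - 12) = (j^2 + 11*j + 30)/(j - 3)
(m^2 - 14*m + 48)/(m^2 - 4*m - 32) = (m - 6)/(m + 4)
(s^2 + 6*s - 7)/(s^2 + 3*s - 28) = (s - 1)/(s - 4)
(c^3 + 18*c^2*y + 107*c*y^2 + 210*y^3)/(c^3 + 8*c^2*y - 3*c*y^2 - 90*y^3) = (-c - 7*y)/(-c + 3*y)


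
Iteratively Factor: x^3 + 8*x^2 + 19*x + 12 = (x + 3)*(x^2 + 5*x + 4) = (x + 1)*(x + 3)*(x + 4)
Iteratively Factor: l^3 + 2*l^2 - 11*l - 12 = (l - 3)*(l^2 + 5*l + 4) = (l - 3)*(l + 4)*(l + 1)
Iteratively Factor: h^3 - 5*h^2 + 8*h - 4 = (h - 2)*(h^2 - 3*h + 2) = (h - 2)*(h - 1)*(h - 2)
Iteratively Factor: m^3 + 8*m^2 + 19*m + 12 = (m + 4)*(m^2 + 4*m + 3) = (m + 3)*(m + 4)*(m + 1)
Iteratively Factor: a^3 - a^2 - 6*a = (a + 2)*(a^2 - 3*a) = (a - 3)*(a + 2)*(a)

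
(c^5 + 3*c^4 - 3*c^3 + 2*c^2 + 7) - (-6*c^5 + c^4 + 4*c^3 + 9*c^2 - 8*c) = 7*c^5 + 2*c^4 - 7*c^3 - 7*c^2 + 8*c + 7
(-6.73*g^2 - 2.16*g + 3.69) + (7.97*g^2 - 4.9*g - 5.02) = 1.24*g^2 - 7.06*g - 1.33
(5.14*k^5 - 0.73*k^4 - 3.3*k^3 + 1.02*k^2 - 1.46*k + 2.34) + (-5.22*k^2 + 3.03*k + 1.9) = 5.14*k^5 - 0.73*k^4 - 3.3*k^3 - 4.2*k^2 + 1.57*k + 4.24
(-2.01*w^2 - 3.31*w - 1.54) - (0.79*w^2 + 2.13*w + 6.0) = -2.8*w^2 - 5.44*w - 7.54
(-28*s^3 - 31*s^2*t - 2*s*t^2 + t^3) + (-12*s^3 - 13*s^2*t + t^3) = -40*s^3 - 44*s^2*t - 2*s*t^2 + 2*t^3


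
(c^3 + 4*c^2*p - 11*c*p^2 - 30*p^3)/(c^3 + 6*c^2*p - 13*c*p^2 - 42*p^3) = (c + 5*p)/(c + 7*p)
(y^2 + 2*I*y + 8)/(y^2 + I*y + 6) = (y + 4*I)/(y + 3*I)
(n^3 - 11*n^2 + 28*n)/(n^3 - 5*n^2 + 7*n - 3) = n*(n^2 - 11*n + 28)/(n^3 - 5*n^2 + 7*n - 3)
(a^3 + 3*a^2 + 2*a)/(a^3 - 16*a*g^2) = (a^2 + 3*a + 2)/(a^2 - 16*g^2)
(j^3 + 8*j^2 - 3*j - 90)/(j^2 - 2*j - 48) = (j^2 + 2*j - 15)/(j - 8)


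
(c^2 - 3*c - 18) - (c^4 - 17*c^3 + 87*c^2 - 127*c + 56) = -c^4 + 17*c^3 - 86*c^2 + 124*c - 74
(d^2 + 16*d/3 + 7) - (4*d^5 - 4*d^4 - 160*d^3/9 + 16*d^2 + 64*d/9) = -4*d^5 + 4*d^4 + 160*d^3/9 - 15*d^2 - 16*d/9 + 7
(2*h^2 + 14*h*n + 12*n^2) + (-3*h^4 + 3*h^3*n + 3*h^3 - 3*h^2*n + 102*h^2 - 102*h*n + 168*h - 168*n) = -3*h^4 + 3*h^3*n + 3*h^3 - 3*h^2*n + 104*h^2 - 88*h*n + 168*h + 12*n^2 - 168*n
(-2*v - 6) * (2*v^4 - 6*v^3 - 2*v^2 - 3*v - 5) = -4*v^5 + 40*v^3 + 18*v^2 + 28*v + 30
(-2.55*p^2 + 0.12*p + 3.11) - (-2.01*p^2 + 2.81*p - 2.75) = -0.54*p^2 - 2.69*p + 5.86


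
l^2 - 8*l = l*(l - 8)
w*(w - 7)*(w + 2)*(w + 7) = w^4 + 2*w^3 - 49*w^2 - 98*w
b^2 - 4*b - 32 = (b - 8)*(b + 4)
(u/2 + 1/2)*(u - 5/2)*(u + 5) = u^3/2 + 7*u^2/4 - 5*u - 25/4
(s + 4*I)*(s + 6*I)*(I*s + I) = I*s^3 - 10*s^2 + I*s^2 - 10*s - 24*I*s - 24*I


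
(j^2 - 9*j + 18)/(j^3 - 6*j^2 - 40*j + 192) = (j^2 - 9*j + 18)/(j^3 - 6*j^2 - 40*j + 192)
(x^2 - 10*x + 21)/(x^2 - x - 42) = (x - 3)/(x + 6)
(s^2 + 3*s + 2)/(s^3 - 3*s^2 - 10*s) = (s + 1)/(s*(s - 5))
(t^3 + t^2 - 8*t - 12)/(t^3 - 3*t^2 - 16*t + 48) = (t^2 + 4*t + 4)/(t^2 - 16)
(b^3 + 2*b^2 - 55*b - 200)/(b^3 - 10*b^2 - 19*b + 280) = (b + 5)/(b - 7)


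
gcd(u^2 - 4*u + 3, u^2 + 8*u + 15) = 1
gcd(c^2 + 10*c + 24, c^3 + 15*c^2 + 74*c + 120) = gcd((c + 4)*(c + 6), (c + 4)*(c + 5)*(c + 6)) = c^2 + 10*c + 24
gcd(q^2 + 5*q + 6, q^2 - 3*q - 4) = 1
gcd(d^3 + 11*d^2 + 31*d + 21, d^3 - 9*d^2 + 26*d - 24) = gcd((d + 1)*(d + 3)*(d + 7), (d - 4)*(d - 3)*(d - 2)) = 1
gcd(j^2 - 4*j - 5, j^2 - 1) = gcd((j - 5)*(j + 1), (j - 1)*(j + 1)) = j + 1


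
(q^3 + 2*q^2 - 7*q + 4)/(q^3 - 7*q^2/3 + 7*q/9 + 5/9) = 9*(q^2 + 3*q - 4)/(9*q^2 - 12*q - 5)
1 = 1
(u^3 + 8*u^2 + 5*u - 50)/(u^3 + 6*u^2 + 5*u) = (u^2 + 3*u - 10)/(u*(u + 1))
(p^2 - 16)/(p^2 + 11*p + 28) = (p - 4)/(p + 7)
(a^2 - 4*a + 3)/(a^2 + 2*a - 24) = (a^2 - 4*a + 3)/(a^2 + 2*a - 24)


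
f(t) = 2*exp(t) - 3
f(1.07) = 2.83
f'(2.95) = 38.21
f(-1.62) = -2.60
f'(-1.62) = 0.40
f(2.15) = 14.17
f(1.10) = 3.01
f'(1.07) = 5.83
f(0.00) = -1.00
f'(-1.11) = 0.66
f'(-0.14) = 1.74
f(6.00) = 803.86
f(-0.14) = -1.26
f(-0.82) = -2.12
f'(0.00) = 2.00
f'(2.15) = 17.17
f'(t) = 2*exp(t)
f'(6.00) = 806.86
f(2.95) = 35.21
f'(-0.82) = 0.88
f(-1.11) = -2.34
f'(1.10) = 6.01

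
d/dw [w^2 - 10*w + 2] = 2*w - 10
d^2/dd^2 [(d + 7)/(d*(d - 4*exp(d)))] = 2*(d^2*(d + 7)*(4*exp(d) - 1)^2 + d^2*(d - 4*exp(d))*(2*(d + 7)*exp(d) + 4*exp(d) - 1) - d*(d + 7)*(d - 4*exp(d))*(4*exp(d) - 1) - d*(d - 4*exp(d))^2 + (d + 7)*(d - 4*exp(d))^2)/(d^3*(d - 4*exp(d))^3)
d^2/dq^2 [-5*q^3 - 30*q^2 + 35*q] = -30*q - 60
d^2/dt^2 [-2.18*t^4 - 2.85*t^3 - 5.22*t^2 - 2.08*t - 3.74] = -26.16*t^2 - 17.1*t - 10.44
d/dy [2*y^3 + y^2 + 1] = 2*y*(3*y + 1)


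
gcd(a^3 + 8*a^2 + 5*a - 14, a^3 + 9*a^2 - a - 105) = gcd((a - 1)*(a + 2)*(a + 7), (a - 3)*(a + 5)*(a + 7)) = a + 7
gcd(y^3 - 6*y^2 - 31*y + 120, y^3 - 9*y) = y - 3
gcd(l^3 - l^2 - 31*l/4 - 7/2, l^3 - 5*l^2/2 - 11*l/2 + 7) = l^2 - 3*l/2 - 7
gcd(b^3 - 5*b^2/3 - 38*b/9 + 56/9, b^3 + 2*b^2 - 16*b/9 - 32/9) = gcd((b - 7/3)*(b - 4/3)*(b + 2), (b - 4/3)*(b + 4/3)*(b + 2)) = b^2 + 2*b/3 - 8/3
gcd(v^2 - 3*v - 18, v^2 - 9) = v + 3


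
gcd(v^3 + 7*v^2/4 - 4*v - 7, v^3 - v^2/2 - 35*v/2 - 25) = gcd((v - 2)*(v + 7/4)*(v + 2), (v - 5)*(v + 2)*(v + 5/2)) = v + 2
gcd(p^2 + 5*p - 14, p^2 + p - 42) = p + 7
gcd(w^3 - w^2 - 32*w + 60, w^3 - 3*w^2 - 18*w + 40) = w^2 - 7*w + 10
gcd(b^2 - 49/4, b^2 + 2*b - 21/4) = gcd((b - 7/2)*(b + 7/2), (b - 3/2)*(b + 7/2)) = b + 7/2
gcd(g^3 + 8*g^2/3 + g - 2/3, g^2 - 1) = g + 1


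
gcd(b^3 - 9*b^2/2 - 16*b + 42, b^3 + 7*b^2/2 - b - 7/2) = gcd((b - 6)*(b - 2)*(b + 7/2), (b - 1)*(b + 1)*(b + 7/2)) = b + 7/2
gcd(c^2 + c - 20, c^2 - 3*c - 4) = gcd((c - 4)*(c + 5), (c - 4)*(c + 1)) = c - 4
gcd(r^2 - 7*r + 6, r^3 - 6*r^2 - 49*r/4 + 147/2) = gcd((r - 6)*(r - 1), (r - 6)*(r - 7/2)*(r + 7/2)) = r - 6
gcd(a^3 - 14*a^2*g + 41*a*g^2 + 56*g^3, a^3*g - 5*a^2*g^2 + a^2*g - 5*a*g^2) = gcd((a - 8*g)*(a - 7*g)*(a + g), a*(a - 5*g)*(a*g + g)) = 1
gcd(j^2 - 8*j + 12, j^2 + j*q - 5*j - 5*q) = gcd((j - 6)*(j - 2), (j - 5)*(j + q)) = 1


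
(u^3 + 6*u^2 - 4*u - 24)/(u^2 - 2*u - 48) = (u^2 - 4)/(u - 8)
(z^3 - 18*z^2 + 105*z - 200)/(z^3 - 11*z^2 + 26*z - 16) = (z^2 - 10*z + 25)/(z^2 - 3*z + 2)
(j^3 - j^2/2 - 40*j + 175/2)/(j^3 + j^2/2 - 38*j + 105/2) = (2*j - 5)/(2*j - 3)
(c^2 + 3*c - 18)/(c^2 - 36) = (c - 3)/(c - 6)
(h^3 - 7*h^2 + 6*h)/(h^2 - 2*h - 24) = h*(h - 1)/(h + 4)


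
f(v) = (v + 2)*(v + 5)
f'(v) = 2*v + 7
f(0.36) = 12.65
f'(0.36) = 7.72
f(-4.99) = -0.03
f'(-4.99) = -2.98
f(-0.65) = 5.87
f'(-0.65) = 5.70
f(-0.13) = 9.11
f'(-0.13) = 6.74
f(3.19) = 42.51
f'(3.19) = 13.38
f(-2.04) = -0.12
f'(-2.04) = 2.92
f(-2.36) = -0.95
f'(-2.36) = 2.28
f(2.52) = 33.99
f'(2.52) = 12.04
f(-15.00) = 130.00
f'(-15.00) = -23.00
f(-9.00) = 28.00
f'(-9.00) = -11.00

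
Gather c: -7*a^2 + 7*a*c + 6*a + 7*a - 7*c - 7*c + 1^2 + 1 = -7*a^2 + 13*a + c*(7*a - 14) + 2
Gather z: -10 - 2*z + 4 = -2*z - 6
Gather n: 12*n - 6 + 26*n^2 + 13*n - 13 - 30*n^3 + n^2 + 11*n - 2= -30*n^3 + 27*n^2 + 36*n - 21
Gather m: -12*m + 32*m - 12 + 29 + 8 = 20*m + 25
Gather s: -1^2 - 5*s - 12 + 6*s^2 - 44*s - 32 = 6*s^2 - 49*s - 45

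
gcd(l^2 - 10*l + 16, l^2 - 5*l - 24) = l - 8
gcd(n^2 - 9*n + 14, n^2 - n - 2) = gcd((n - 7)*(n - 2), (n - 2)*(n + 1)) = n - 2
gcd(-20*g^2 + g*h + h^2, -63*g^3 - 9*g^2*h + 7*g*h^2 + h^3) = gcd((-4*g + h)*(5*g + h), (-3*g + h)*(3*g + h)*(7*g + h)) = 1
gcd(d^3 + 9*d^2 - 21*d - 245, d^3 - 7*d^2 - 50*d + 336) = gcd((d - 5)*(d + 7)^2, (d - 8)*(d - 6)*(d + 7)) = d + 7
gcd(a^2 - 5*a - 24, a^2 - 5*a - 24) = a^2 - 5*a - 24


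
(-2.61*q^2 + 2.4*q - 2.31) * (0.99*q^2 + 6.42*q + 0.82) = -2.5839*q^4 - 14.3802*q^3 + 10.9809*q^2 - 12.8622*q - 1.8942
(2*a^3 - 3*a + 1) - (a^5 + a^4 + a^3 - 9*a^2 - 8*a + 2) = -a^5 - a^4 + a^3 + 9*a^2 + 5*a - 1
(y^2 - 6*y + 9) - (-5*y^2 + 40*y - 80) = 6*y^2 - 46*y + 89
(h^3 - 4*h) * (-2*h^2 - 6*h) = -2*h^5 - 6*h^4 + 8*h^3 + 24*h^2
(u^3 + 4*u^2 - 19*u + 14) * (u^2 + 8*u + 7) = u^5 + 12*u^4 + 20*u^3 - 110*u^2 - 21*u + 98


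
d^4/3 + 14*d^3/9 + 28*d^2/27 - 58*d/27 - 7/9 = (d/3 + 1)*(d - 1)*(d + 1/3)*(d + 7/3)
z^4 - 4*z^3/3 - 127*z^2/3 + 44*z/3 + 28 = (z - 7)*(z - 1)*(z + 2/3)*(z + 6)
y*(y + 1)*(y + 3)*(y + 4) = y^4 + 8*y^3 + 19*y^2 + 12*y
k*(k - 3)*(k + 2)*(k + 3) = k^4 + 2*k^3 - 9*k^2 - 18*k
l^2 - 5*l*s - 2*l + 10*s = (l - 2)*(l - 5*s)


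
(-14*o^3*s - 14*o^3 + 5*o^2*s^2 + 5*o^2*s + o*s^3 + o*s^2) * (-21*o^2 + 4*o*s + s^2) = 294*o^5*s + 294*o^5 - 161*o^4*s^2 - 161*o^4*s - 15*o^3*s^3 - 15*o^3*s^2 + 9*o^2*s^4 + 9*o^2*s^3 + o*s^5 + o*s^4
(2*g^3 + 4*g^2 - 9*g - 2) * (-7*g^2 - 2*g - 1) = -14*g^5 - 32*g^4 + 53*g^3 + 28*g^2 + 13*g + 2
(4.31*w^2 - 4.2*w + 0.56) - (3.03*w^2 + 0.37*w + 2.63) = 1.28*w^2 - 4.57*w - 2.07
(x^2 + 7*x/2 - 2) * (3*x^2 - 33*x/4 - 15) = 3*x^4 + 9*x^3/4 - 399*x^2/8 - 36*x + 30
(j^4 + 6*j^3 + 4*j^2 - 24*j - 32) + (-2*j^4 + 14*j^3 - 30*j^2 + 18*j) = -j^4 + 20*j^3 - 26*j^2 - 6*j - 32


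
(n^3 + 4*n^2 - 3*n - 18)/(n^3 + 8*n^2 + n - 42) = (n + 3)/(n + 7)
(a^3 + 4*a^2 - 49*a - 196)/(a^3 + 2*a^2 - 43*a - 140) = (a + 7)/(a + 5)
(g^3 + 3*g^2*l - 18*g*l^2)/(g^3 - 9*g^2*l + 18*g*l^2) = (g + 6*l)/(g - 6*l)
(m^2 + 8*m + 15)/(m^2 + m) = (m^2 + 8*m + 15)/(m*(m + 1))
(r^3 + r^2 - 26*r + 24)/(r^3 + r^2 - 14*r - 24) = (r^2 + 5*r - 6)/(r^2 + 5*r + 6)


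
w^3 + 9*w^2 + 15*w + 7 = (w + 1)^2*(w + 7)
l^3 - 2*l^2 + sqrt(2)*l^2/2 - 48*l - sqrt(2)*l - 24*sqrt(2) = (l - 8)*(l + 6)*(l + sqrt(2)/2)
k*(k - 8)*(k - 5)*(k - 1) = k^4 - 14*k^3 + 53*k^2 - 40*k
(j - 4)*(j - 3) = j^2 - 7*j + 12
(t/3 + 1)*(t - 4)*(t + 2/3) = t^3/3 - t^2/9 - 38*t/9 - 8/3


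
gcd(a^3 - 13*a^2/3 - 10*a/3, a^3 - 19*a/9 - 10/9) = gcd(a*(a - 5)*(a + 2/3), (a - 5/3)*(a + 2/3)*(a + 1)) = a + 2/3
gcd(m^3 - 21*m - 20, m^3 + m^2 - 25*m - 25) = m^2 - 4*m - 5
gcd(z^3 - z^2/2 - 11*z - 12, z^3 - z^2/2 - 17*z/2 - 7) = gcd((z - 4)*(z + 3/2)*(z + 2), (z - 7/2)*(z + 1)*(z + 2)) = z + 2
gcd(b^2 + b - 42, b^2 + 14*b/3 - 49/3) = b + 7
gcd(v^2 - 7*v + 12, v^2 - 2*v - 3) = v - 3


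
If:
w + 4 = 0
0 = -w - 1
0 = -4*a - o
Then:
No Solution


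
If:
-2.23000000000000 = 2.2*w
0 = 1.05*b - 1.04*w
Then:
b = -1.00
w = -1.01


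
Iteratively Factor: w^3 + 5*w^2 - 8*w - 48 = (w + 4)*(w^2 + w - 12) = (w - 3)*(w + 4)*(w + 4)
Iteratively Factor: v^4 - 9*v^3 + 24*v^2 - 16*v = (v - 4)*(v^3 - 5*v^2 + 4*v) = (v - 4)^2*(v^2 - v) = (v - 4)^2*(v - 1)*(v)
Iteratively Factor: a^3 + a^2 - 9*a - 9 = (a + 3)*(a^2 - 2*a - 3) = (a + 1)*(a + 3)*(a - 3)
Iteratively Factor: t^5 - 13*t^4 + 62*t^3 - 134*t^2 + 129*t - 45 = (t - 3)*(t^4 - 10*t^3 + 32*t^2 - 38*t + 15) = (t - 3)*(t - 1)*(t^3 - 9*t^2 + 23*t - 15) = (t - 3)^2*(t - 1)*(t^2 - 6*t + 5) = (t - 5)*(t - 3)^2*(t - 1)*(t - 1)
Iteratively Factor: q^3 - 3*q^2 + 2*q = (q - 2)*(q^2 - q) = q*(q - 2)*(q - 1)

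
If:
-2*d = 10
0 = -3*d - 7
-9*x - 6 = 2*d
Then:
No Solution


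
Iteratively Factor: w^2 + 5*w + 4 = (w + 1)*(w + 4)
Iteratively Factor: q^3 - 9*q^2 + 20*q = (q - 4)*(q^2 - 5*q) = (q - 5)*(q - 4)*(q)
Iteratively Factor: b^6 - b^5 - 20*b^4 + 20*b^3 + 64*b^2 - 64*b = (b + 4)*(b^5 - 5*b^4 + 20*b^2 - 16*b) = (b - 1)*(b + 4)*(b^4 - 4*b^3 - 4*b^2 + 16*b) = b*(b - 1)*(b + 4)*(b^3 - 4*b^2 - 4*b + 16) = b*(b - 2)*(b - 1)*(b + 4)*(b^2 - 2*b - 8) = b*(b - 4)*(b - 2)*(b - 1)*(b + 4)*(b + 2)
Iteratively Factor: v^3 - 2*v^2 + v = (v - 1)*(v^2 - v) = v*(v - 1)*(v - 1)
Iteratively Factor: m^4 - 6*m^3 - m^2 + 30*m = (m - 5)*(m^3 - m^2 - 6*m) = m*(m - 5)*(m^2 - m - 6) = m*(m - 5)*(m - 3)*(m + 2)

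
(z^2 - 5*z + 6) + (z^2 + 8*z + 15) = 2*z^2 + 3*z + 21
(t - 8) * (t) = t^2 - 8*t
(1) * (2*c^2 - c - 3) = 2*c^2 - c - 3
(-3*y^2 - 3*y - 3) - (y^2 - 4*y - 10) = -4*y^2 + y + 7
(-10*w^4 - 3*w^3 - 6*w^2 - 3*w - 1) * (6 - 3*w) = 30*w^5 - 51*w^4 - 27*w^2 - 15*w - 6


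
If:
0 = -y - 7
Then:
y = -7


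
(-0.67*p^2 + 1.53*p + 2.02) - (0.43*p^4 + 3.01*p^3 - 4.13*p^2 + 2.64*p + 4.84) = -0.43*p^4 - 3.01*p^3 + 3.46*p^2 - 1.11*p - 2.82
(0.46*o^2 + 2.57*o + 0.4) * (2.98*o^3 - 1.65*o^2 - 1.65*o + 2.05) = 1.3708*o^5 + 6.8996*o^4 - 3.8075*o^3 - 3.9575*o^2 + 4.6085*o + 0.82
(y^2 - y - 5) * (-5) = -5*y^2 + 5*y + 25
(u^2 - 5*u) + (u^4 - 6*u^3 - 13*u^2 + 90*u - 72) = u^4 - 6*u^3 - 12*u^2 + 85*u - 72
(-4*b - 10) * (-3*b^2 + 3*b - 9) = 12*b^3 + 18*b^2 + 6*b + 90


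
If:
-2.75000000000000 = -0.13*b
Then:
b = 21.15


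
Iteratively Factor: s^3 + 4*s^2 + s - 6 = (s - 1)*(s^2 + 5*s + 6) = (s - 1)*(s + 3)*(s + 2)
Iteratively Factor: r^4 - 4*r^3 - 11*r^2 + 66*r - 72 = (r + 4)*(r^3 - 8*r^2 + 21*r - 18) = (r - 2)*(r + 4)*(r^2 - 6*r + 9) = (r - 3)*(r - 2)*(r + 4)*(r - 3)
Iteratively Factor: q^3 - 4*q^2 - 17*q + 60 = (q - 3)*(q^2 - q - 20) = (q - 3)*(q + 4)*(q - 5)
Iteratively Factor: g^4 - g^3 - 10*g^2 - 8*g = (g + 2)*(g^3 - 3*g^2 - 4*g) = (g + 1)*(g + 2)*(g^2 - 4*g) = g*(g + 1)*(g + 2)*(g - 4)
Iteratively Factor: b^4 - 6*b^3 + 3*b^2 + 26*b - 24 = (b - 3)*(b^3 - 3*b^2 - 6*b + 8) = (b - 4)*(b - 3)*(b^2 + b - 2) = (b - 4)*(b - 3)*(b + 2)*(b - 1)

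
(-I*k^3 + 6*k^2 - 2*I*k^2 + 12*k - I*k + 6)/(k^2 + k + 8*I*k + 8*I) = (-I*k^2 + k*(6 - I) + 6)/(k + 8*I)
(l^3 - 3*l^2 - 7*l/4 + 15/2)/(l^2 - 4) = (l^2 - l - 15/4)/(l + 2)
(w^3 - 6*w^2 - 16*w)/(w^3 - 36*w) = (w^2 - 6*w - 16)/(w^2 - 36)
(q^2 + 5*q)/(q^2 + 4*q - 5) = q/(q - 1)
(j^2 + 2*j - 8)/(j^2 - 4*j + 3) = (j^2 + 2*j - 8)/(j^2 - 4*j + 3)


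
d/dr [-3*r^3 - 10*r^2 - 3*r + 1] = -9*r^2 - 20*r - 3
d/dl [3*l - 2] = 3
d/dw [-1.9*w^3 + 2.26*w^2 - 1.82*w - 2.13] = -5.7*w^2 + 4.52*w - 1.82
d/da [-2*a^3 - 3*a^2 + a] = -6*a^2 - 6*a + 1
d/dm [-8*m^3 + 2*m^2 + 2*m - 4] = -24*m^2 + 4*m + 2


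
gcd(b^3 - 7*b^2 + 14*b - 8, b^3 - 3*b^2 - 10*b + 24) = b^2 - 6*b + 8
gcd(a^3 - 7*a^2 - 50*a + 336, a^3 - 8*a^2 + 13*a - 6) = a - 6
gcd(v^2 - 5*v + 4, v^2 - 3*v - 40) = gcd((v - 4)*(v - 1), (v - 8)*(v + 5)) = 1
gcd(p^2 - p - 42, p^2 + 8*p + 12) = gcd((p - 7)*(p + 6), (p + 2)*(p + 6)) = p + 6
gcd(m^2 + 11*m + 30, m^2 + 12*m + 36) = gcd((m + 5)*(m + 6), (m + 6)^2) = m + 6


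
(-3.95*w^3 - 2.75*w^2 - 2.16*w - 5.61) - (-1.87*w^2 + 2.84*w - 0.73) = -3.95*w^3 - 0.88*w^2 - 5.0*w - 4.88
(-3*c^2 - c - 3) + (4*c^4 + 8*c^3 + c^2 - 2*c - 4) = 4*c^4 + 8*c^3 - 2*c^2 - 3*c - 7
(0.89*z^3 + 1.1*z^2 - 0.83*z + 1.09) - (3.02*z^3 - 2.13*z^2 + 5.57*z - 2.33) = -2.13*z^3 + 3.23*z^2 - 6.4*z + 3.42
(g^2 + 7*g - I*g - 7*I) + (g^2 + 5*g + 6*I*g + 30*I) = 2*g^2 + 12*g + 5*I*g + 23*I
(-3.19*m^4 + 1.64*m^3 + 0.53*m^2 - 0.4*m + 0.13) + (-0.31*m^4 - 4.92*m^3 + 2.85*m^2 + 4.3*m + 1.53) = -3.5*m^4 - 3.28*m^3 + 3.38*m^2 + 3.9*m + 1.66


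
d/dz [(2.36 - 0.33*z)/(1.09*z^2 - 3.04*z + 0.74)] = (0.3597*z^2 - 5.1448*z + 6.9302)/(1.1881*z^4 - 6.6272*z^3 + 10.8548*z^2 - 4.4992*z + 0.5476)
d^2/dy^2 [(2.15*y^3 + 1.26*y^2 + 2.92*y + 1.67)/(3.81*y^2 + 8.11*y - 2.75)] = (-1.13686837721616e-13*y^4 + 334.781572*y^3 - 63.0410279999999*y^2 + 590.731032*y + 403.977764)/(55.306341*y^6 + 353.176713*y^5 + 632.017278*y^4 + 23.5765809999999*y^3 - 456.18045*y^2 + 183.995625*y - 20.796875)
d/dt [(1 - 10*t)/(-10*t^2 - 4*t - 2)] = (-25*t^2 + 5*t + 6)/(25*t^4 + 20*t^3 + 14*t^2 + 4*t + 1)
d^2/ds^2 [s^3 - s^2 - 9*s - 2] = 6*s - 2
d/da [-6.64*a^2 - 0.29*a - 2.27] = -13.28*a - 0.29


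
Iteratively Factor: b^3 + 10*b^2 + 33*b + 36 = (b + 3)*(b^2 + 7*b + 12) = (b + 3)*(b + 4)*(b + 3)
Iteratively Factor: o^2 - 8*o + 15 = (o - 3)*(o - 5)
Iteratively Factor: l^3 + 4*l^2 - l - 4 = (l + 4)*(l^2 - 1) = (l + 1)*(l + 4)*(l - 1)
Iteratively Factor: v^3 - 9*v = (v - 3)*(v^2 + 3*v) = v*(v - 3)*(v + 3)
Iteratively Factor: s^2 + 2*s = (s)*(s + 2)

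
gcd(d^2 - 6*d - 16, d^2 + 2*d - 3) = 1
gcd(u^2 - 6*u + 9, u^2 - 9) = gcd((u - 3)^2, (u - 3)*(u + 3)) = u - 3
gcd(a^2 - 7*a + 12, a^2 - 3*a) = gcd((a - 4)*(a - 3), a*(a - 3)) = a - 3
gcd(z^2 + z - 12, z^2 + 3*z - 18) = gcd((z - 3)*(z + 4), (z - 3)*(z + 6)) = z - 3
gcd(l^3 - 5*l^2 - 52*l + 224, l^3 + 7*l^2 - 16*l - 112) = l^2 + 3*l - 28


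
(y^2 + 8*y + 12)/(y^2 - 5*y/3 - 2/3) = 3*(y^2 + 8*y + 12)/(3*y^2 - 5*y - 2)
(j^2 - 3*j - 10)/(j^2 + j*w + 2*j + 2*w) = (j - 5)/(j + w)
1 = 1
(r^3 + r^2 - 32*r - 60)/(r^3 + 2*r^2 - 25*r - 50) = (r - 6)/(r - 5)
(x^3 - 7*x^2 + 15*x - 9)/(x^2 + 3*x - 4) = (x^2 - 6*x + 9)/(x + 4)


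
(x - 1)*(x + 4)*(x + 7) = x^3 + 10*x^2 + 17*x - 28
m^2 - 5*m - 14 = (m - 7)*(m + 2)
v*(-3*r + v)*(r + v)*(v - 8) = -3*r^2*v^2 + 24*r^2*v - 2*r*v^3 + 16*r*v^2 + v^4 - 8*v^3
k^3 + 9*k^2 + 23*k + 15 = (k + 1)*(k + 3)*(k + 5)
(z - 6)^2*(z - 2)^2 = z^4 - 16*z^3 + 88*z^2 - 192*z + 144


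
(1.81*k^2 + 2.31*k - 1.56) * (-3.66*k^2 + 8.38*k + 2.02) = -6.6246*k^4 + 6.7132*k^3 + 28.7236*k^2 - 8.4066*k - 3.1512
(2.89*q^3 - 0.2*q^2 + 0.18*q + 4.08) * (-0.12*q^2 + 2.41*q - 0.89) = -0.3468*q^5 + 6.9889*q^4 - 3.0757*q^3 + 0.1222*q^2 + 9.6726*q - 3.6312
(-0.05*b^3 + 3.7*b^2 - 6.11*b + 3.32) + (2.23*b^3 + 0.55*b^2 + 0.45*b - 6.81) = 2.18*b^3 + 4.25*b^2 - 5.66*b - 3.49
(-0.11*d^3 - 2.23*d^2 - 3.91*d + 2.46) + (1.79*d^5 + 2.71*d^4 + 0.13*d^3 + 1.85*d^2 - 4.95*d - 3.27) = 1.79*d^5 + 2.71*d^4 + 0.02*d^3 - 0.38*d^2 - 8.86*d - 0.81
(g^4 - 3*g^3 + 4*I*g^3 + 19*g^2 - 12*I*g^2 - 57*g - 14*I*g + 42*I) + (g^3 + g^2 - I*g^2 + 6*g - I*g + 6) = g^4 - 2*g^3 + 4*I*g^3 + 20*g^2 - 13*I*g^2 - 51*g - 15*I*g + 6 + 42*I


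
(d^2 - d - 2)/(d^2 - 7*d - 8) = (d - 2)/(d - 8)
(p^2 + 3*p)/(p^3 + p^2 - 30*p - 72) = p/(p^2 - 2*p - 24)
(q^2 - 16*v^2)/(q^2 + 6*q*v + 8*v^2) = (q - 4*v)/(q + 2*v)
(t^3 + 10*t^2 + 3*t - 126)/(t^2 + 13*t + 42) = t - 3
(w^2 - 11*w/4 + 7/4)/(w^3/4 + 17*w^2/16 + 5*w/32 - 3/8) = 8*(4*w^2 - 11*w + 7)/(8*w^3 + 34*w^2 + 5*w - 12)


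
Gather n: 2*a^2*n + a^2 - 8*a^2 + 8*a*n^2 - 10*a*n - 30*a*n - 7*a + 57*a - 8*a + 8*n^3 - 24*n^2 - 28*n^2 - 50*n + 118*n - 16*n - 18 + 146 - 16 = -7*a^2 + 42*a + 8*n^3 + n^2*(8*a - 52) + n*(2*a^2 - 40*a + 52) + 112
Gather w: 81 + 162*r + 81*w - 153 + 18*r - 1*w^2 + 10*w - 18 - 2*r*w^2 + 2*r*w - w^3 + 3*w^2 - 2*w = 180*r - w^3 + w^2*(2 - 2*r) + w*(2*r + 89) - 90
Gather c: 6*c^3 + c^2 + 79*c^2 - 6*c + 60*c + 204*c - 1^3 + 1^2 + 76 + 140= 6*c^3 + 80*c^2 + 258*c + 216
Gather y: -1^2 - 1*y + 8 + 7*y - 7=6*y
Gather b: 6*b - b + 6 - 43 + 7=5*b - 30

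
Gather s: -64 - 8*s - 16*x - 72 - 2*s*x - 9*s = s*(-2*x - 17) - 16*x - 136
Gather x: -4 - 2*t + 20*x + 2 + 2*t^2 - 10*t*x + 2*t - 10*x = 2*t^2 + x*(10 - 10*t) - 2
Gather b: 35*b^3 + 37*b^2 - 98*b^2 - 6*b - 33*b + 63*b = 35*b^3 - 61*b^2 + 24*b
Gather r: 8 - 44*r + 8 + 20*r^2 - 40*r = 20*r^2 - 84*r + 16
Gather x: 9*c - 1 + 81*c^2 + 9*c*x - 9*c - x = 81*c^2 + x*(9*c - 1) - 1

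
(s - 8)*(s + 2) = s^2 - 6*s - 16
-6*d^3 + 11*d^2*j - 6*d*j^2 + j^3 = (-3*d + j)*(-2*d + j)*(-d + j)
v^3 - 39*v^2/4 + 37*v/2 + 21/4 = (v - 7)*(v - 3)*(v + 1/4)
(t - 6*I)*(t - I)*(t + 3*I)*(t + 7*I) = t^4 + 3*I*t^3 + 43*t^2 + 87*I*t + 126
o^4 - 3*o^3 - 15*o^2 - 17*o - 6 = (o - 6)*(o + 1)^3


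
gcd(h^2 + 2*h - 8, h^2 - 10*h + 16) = h - 2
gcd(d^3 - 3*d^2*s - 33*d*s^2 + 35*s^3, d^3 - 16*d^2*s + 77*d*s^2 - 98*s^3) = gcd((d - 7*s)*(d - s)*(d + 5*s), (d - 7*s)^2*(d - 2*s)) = -d + 7*s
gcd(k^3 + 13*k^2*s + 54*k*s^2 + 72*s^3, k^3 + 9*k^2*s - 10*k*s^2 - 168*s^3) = k + 6*s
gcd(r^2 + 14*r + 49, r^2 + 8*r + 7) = r + 7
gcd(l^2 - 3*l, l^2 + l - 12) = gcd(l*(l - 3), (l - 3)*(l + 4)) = l - 3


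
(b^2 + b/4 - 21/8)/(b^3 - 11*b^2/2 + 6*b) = (b + 7/4)/(b*(b - 4))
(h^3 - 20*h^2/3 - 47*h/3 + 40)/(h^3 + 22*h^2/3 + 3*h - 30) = (h - 8)/(h + 6)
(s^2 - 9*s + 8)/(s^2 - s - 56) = (s - 1)/(s + 7)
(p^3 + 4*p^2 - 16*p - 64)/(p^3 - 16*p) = (p + 4)/p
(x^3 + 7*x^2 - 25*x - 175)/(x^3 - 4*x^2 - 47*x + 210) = (x + 5)/(x - 6)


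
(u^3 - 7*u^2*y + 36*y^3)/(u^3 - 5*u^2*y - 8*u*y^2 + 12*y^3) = (-u + 3*y)/(-u + y)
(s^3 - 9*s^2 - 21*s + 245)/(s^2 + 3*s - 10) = (s^2 - 14*s + 49)/(s - 2)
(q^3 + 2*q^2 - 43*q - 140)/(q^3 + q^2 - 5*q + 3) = (q^3 + 2*q^2 - 43*q - 140)/(q^3 + q^2 - 5*q + 3)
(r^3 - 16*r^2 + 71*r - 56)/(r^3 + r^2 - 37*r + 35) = (r^2 - 15*r + 56)/(r^2 + 2*r - 35)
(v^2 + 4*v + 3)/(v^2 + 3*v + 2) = (v + 3)/(v + 2)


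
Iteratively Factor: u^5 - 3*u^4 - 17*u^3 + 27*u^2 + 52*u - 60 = (u + 2)*(u^4 - 5*u^3 - 7*u^2 + 41*u - 30) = (u - 1)*(u + 2)*(u^3 - 4*u^2 - 11*u + 30) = (u - 1)*(u + 2)*(u + 3)*(u^2 - 7*u + 10) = (u - 5)*(u - 1)*(u + 2)*(u + 3)*(u - 2)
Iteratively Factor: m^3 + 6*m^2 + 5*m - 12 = (m + 4)*(m^2 + 2*m - 3) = (m + 3)*(m + 4)*(m - 1)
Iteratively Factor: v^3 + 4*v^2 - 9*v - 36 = (v + 4)*(v^2 - 9) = (v + 3)*(v + 4)*(v - 3)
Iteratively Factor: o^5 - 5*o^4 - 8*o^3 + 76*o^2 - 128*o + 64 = (o - 4)*(o^4 - o^3 - 12*o^2 + 28*o - 16) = (o - 4)*(o + 4)*(o^3 - 5*o^2 + 8*o - 4) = (o - 4)*(o - 2)*(o + 4)*(o^2 - 3*o + 2) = (o - 4)*(o - 2)^2*(o + 4)*(o - 1)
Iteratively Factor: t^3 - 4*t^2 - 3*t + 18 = (t + 2)*(t^2 - 6*t + 9) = (t - 3)*(t + 2)*(t - 3)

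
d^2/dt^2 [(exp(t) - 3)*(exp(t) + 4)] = (4*exp(t) + 1)*exp(t)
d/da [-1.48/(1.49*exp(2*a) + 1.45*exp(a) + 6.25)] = (4.4104*exp(a) + 2.146)*exp(a)/(1.49*exp(2*a) + 1.45*exp(a) + 6.25)^2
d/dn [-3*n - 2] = -3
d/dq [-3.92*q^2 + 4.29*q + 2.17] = 4.29 - 7.84*q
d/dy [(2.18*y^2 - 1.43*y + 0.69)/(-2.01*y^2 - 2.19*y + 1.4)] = (-7.6485*y^2 + 8.8778*y - 0.4909)/(4.0401*y^4 + 8.8038*y^3 - 0.831899999999999*y^2 - 6.132*y + 1.96)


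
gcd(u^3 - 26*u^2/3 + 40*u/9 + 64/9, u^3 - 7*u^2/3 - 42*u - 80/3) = u^2 - 22*u/3 - 16/3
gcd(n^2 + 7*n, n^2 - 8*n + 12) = 1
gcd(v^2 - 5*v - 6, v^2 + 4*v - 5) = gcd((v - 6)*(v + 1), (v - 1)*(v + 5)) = 1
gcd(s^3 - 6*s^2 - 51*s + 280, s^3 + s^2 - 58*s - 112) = s^2 - s - 56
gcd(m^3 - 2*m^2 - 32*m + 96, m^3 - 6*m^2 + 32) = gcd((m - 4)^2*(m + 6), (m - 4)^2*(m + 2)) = m^2 - 8*m + 16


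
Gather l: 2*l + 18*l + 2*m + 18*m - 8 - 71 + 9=20*l + 20*m - 70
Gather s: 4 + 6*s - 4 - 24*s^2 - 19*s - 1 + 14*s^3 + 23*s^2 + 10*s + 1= 14*s^3 - s^2 - 3*s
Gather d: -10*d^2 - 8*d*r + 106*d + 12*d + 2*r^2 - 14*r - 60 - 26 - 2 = -10*d^2 + d*(118 - 8*r) + 2*r^2 - 14*r - 88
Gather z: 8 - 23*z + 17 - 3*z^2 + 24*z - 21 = -3*z^2 + z + 4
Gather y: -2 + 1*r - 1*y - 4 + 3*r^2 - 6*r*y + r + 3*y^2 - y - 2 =3*r^2 + 2*r + 3*y^2 + y*(-6*r - 2) - 8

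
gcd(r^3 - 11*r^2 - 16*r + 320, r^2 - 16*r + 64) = r^2 - 16*r + 64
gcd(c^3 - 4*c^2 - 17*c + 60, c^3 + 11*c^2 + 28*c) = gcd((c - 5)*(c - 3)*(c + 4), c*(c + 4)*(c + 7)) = c + 4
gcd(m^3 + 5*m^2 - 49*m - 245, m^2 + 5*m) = m + 5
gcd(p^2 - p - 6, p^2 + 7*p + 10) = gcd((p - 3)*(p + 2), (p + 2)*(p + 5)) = p + 2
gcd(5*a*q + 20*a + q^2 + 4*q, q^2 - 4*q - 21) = 1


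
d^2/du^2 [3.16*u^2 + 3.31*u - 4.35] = 6.32000000000000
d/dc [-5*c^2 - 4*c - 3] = -10*c - 4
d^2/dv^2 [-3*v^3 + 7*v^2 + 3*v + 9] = 14 - 18*v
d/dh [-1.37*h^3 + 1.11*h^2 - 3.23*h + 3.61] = -4.11*h^2 + 2.22*h - 3.23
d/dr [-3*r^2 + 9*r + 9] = 9 - 6*r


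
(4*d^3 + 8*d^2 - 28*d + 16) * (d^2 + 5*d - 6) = 4*d^5 + 28*d^4 - 12*d^3 - 172*d^2 + 248*d - 96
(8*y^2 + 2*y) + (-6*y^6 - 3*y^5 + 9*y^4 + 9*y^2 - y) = -6*y^6 - 3*y^5 + 9*y^4 + 17*y^2 + y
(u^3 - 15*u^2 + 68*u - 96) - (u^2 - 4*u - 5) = u^3 - 16*u^2 + 72*u - 91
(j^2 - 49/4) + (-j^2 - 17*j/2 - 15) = -17*j/2 - 109/4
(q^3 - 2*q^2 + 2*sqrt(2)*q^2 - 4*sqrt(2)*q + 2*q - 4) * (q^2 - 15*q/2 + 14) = q^5 - 19*q^4/2 + 2*sqrt(2)*q^4 - 19*sqrt(2)*q^3 + 31*q^3 - 47*q^2 + 58*sqrt(2)*q^2 - 56*sqrt(2)*q + 58*q - 56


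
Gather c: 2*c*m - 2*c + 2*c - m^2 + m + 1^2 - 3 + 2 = 2*c*m - m^2 + m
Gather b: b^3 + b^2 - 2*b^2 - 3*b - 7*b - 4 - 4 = b^3 - b^2 - 10*b - 8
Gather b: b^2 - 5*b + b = b^2 - 4*b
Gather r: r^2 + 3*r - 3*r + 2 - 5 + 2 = r^2 - 1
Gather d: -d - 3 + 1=-d - 2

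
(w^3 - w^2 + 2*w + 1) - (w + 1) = w^3 - w^2 + w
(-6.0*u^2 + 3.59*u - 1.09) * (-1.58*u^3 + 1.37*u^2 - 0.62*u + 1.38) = 9.48*u^5 - 13.8922*u^4 + 10.3605*u^3 - 11.9991*u^2 + 5.63*u - 1.5042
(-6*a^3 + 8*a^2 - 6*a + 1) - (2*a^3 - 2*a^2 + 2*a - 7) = -8*a^3 + 10*a^2 - 8*a + 8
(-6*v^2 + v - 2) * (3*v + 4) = -18*v^3 - 21*v^2 - 2*v - 8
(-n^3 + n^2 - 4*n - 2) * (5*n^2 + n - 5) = -5*n^5 + 4*n^4 - 14*n^3 - 19*n^2 + 18*n + 10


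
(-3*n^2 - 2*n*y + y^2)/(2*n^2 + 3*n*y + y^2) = (-3*n + y)/(2*n + y)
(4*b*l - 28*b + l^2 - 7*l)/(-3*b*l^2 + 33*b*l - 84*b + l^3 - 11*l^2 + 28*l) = (-4*b - l)/(3*b*l - 12*b - l^2 + 4*l)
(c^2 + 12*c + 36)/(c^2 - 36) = (c + 6)/(c - 6)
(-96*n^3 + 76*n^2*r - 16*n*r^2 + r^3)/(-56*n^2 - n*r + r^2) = (12*n^2 - 8*n*r + r^2)/(7*n + r)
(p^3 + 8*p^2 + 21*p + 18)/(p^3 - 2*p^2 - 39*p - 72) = (p + 2)/(p - 8)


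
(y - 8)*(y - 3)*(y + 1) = y^3 - 10*y^2 + 13*y + 24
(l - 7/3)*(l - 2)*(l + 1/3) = l^3 - 4*l^2 + 29*l/9 + 14/9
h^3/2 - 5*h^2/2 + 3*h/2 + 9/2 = (h/2 + 1/2)*(h - 3)^2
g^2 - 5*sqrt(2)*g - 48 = (g - 8*sqrt(2))*(g + 3*sqrt(2))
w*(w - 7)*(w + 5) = w^3 - 2*w^2 - 35*w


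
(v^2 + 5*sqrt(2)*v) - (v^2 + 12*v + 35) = -12*v + 5*sqrt(2)*v - 35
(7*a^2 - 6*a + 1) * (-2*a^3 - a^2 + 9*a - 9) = -14*a^5 + 5*a^4 + 67*a^3 - 118*a^2 + 63*a - 9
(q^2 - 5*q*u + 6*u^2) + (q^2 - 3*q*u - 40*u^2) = 2*q^2 - 8*q*u - 34*u^2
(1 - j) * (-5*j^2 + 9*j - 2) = 5*j^3 - 14*j^2 + 11*j - 2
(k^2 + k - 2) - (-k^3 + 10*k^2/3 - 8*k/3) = k^3 - 7*k^2/3 + 11*k/3 - 2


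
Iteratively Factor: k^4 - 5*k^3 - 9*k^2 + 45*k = (k)*(k^3 - 5*k^2 - 9*k + 45) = k*(k + 3)*(k^2 - 8*k + 15) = k*(k - 3)*(k + 3)*(k - 5)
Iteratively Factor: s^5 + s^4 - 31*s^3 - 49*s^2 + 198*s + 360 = (s - 3)*(s^4 + 4*s^3 - 19*s^2 - 106*s - 120) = (s - 3)*(s + 3)*(s^3 + s^2 - 22*s - 40) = (s - 5)*(s - 3)*(s + 3)*(s^2 + 6*s + 8) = (s - 5)*(s - 3)*(s + 3)*(s + 4)*(s + 2)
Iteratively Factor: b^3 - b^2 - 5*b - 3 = (b + 1)*(b^2 - 2*b - 3) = (b + 1)^2*(b - 3)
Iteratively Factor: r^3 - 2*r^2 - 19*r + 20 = (r + 4)*(r^2 - 6*r + 5) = (r - 5)*(r + 4)*(r - 1)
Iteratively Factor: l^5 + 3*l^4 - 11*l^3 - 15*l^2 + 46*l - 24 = (l + 3)*(l^4 - 11*l^2 + 18*l - 8) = (l - 1)*(l + 3)*(l^3 + l^2 - 10*l + 8) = (l - 1)*(l + 3)*(l + 4)*(l^2 - 3*l + 2) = (l - 2)*(l - 1)*(l + 3)*(l + 4)*(l - 1)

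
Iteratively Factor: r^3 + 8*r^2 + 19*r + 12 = (r + 3)*(r^2 + 5*r + 4) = (r + 1)*(r + 3)*(r + 4)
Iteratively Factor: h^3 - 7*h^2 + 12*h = (h - 4)*(h^2 - 3*h) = (h - 4)*(h - 3)*(h)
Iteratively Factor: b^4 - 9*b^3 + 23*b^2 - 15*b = (b)*(b^3 - 9*b^2 + 23*b - 15) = b*(b - 3)*(b^2 - 6*b + 5) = b*(b - 5)*(b - 3)*(b - 1)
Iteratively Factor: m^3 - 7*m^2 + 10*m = (m - 5)*(m^2 - 2*m) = (m - 5)*(m - 2)*(m)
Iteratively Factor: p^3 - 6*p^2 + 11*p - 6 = (p - 3)*(p^2 - 3*p + 2) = (p - 3)*(p - 1)*(p - 2)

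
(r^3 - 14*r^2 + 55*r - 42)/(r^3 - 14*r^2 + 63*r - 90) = (r^2 - 8*r + 7)/(r^2 - 8*r + 15)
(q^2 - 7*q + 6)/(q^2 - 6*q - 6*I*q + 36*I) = (q - 1)/(q - 6*I)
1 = 1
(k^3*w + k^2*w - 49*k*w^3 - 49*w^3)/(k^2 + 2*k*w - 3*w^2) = w*(k^3 + k^2 - 49*k*w^2 - 49*w^2)/(k^2 + 2*k*w - 3*w^2)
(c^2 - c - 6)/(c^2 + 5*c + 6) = (c - 3)/(c + 3)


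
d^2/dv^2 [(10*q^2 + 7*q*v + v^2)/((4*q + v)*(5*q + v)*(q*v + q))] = 2*(32*q^3 + 24*q^2*v - 8*q^2 + 6*q*v^2 - 6*q*v - 2*q + v^3)/(q*(64*q^3*v^3 + 192*q^3*v^2 + 192*q^3*v + 64*q^3 + 48*q^2*v^4 + 144*q^2*v^3 + 144*q^2*v^2 + 48*q^2*v + 12*q*v^5 + 36*q*v^4 + 36*q*v^3 + 12*q*v^2 + v^6 + 3*v^5 + 3*v^4 + v^3))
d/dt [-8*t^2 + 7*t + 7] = 7 - 16*t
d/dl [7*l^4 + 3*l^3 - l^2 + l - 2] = 28*l^3 + 9*l^2 - 2*l + 1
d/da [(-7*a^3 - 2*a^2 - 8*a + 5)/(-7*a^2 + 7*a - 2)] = (49*a^4 - 98*a^3 - 28*a^2 + 78*a - 19)/(49*a^4 - 98*a^3 + 77*a^2 - 28*a + 4)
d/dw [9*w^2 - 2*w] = 18*w - 2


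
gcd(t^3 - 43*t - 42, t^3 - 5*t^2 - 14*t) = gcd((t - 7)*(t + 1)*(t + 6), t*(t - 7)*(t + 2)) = t - 7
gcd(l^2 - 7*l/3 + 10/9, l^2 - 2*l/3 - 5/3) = l - 5/3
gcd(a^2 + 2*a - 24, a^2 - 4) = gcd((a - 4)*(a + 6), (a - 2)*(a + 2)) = 1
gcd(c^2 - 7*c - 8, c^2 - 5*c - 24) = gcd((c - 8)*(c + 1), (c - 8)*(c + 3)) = c - 8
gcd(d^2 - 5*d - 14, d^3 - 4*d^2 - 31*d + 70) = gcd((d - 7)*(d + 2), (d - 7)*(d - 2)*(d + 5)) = d - 7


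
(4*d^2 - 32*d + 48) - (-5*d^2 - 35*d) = 9*d^2 + 3*d + 48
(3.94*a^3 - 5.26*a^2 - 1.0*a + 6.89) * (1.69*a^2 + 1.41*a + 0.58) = 6.6586*a^5 - 3.334*a^4 - 6.8214*a^3 + 7.1833*a^2 + 9.1349*a + 3.9962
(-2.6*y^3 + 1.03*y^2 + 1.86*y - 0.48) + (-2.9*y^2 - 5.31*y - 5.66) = -2.6*y^3 - 1.87*y^2 - 3.45*y - 6.14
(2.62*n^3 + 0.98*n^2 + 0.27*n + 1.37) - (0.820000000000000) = 2.62*n^3 + 0.98*n^2 + 0.27*n + 0.55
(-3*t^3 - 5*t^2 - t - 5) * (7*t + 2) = -21*t^4 - 41*t^3 - 17*t^2 - 37*t - 10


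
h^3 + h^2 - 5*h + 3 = (h - 1)^2*(h + 3)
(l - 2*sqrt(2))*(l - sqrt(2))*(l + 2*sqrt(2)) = l^3 - sqrt(2)*l^2 - 8*l + 8*sqrt(2)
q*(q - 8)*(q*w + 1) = q^3*w - 8*q^2*w + q^2 - 8*q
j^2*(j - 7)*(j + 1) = j^4 - 6*j^3 - 7*j^2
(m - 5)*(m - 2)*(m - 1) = m^3 - 8*m^2 + 17*m - 10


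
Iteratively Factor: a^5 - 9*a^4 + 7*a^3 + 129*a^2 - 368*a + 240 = (a - 3)*(a^4 - 6*a^3 - 11*a^2 + 96*a - 80) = (a - 3)*(a + 4)*(a^3 - 10*a^2 + 29*a - 20) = (a - 3)*(a - 1)*(a + 4)*(a^2 - 9*a + 20) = (a - 4)*(a - 3)*(a - 1)*(a + 4)*(a - 5)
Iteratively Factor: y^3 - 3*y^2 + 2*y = (y - 2)*(y^2 - y) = (y - 2)*(y - 1)*(y)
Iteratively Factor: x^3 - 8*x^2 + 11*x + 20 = (x - 5)*(x^2 - 3*x - 4) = (x - 5)*(x + 1)*(x - 4)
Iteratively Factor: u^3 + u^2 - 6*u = (u)*(u^2 + u - 6) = u*(u + 3)*(u - 2)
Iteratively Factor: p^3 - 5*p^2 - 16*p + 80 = (p - 4)*(p^2 - p - 20) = (p - 4)*(p + 4)*(p - 5)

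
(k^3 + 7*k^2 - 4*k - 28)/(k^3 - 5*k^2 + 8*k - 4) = (k^2 + 9*k + 14)/(k^2 - 3*k + 2)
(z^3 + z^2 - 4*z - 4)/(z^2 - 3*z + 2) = (z^2 + 3*z + 2)/(z - 1)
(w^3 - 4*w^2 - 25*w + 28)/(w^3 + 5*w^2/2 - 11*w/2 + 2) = 2*(w - 7)/(2*w - 1)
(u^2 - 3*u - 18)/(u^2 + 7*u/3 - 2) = 3*(u - 6)/(3*u - 2)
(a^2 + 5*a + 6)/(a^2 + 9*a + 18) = (a + 2)/(a + 6)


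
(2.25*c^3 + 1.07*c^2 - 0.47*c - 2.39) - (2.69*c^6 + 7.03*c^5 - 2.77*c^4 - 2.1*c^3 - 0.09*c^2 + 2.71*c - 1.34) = -2.69*c^6 - 7.03*c^5 + 2.77*c^4 + 4.35*c^3 + 1.16*c^2 - 3.18*c - 1.05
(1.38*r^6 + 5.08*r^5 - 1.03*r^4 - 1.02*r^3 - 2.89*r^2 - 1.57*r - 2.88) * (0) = 0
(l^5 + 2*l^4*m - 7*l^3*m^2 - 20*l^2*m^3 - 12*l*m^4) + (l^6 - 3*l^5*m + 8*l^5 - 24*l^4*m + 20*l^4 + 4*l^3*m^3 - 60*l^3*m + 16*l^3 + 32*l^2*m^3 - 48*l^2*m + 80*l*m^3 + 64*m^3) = l^6 - 3*l^5*m + 9*l^5 - 22*l^4*m + 20*l^4 + 4*l^3*m^3 - 7*l^3*m^2 - 60*l^3*m + 16*l^3 + 12*l^2*m^3 - 48*l^2*m - 12*l*m^4 + 80*l*m^3 + 64*m^3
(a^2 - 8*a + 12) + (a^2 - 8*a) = 2*a^2 - 16*a + 12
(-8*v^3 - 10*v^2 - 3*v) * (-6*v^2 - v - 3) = 48*v^5 + 68*v^4 + 52*v^3 + 33*v^2 + 9*v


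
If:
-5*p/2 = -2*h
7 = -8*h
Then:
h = -7/8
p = -7/10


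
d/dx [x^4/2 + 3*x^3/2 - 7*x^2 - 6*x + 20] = 2*x^3 + 9*x^2/2 - 14*x - 6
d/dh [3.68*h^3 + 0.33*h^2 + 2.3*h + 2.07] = 11.04*h^2 + 0.66*h + 2.3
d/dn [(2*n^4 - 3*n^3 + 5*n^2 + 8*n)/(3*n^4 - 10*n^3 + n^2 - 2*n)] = (-11*n^4 - 26*n^3 - 37*n^2 + 172*n - 18)/(9*n^6 - 60*n^5 + 106*n^4 - 32*n^3 + 41*n^2 - 4*n + 4)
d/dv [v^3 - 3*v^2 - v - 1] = 3*v^2 - 6*v - 1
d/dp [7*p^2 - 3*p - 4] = 14*p - 3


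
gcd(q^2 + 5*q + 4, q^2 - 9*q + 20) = 1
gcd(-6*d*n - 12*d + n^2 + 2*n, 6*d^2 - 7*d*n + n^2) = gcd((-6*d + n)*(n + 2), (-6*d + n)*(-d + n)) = 6*d - n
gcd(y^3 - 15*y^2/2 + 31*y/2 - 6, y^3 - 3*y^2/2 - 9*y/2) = y - 3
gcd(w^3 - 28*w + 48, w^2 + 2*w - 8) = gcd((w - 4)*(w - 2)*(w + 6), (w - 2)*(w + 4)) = w - 2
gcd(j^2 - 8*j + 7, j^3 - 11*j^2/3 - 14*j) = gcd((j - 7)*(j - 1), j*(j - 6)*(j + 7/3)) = 1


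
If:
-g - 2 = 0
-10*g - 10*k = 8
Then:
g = -2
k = 6/5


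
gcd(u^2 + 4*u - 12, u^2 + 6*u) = u + 6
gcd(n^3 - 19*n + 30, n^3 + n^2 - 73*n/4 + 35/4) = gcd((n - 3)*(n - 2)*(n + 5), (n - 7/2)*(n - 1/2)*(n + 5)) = n + 5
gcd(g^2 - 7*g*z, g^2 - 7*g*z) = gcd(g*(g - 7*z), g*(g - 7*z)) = -g^2 + 7*g*z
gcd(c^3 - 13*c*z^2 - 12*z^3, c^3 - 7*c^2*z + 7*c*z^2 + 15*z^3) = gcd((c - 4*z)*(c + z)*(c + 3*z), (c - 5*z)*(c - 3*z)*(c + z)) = c + z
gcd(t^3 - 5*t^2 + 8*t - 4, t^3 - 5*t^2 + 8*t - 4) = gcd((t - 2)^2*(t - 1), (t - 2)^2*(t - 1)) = t^3 - 5*t^2 + 8*t - 4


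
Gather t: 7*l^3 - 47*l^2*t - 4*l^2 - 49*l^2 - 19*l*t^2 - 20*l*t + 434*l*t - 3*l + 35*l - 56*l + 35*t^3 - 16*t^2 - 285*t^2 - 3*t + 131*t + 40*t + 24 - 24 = 7*l^3 - 53*l^2 - 24*l + 35*t^3 + t^2*(-19*l - 301) + t*(-47*l^2 + 414*l + 168)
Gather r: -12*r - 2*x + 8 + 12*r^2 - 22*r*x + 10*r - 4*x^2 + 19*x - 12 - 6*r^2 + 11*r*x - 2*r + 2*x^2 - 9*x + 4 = 6*r^2 + r*(-11*x - 4) - 2*x^2 + 8*x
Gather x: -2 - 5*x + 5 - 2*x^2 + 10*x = -2*x^2 + 5*x + 3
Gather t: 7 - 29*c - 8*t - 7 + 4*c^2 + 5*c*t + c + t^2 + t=4*c^2 - 28*c + t^2 + t*(5*c - 7)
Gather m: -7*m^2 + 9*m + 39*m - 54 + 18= -7*m^2 + 48*m - 36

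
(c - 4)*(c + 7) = c^2 + 3*c - 28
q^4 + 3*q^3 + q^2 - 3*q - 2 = (q - 1)*(q + 1)^2*(q + 2)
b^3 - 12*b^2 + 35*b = b*(b - 7)*(b - 5)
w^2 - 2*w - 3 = (w - 3)*(w + 1)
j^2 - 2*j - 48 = (j - 8)*(j + 6)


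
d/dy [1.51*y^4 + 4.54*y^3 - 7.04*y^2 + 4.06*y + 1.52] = 6.04*y^3 + 13.62*y^2 - 14.08*y + 4.06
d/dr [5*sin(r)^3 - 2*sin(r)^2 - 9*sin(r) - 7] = (15*sin(r)^2 - 4*sin(r) - 9)*cos(r)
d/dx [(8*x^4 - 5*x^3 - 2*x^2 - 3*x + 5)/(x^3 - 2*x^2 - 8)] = (8*x^6 - 32*x^5 + 12*x^4 - 250*x^3 + 99*x^2 + 52*x + 24)/(x^6 - 4*x^5 + 4*x^4 - 16*x^3 + 32*x^2 + 64)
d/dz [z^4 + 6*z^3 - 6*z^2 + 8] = 2*z*(2*z^2 + 9*z - 6)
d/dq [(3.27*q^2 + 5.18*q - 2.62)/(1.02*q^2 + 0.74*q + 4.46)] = (-2.8638*q^2 + 34.5132*q + 25.0416)/(1.0404*q^4 + 1.5096*q^3 + 9.646*q^2 + 6.6008*q + 19.8916)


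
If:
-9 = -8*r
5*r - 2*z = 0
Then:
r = 9/8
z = 45/16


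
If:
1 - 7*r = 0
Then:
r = 1/7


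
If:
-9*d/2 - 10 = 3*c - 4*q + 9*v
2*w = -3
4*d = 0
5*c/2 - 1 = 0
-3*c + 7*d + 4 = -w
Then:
No Solution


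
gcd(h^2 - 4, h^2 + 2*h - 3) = 1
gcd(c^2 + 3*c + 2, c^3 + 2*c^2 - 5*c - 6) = c + 1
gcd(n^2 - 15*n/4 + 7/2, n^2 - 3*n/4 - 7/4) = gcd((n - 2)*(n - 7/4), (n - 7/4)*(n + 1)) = n - 7/4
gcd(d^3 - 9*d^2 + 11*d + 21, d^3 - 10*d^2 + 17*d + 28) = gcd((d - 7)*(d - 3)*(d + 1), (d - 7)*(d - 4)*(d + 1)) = d^2 - 6*d - 7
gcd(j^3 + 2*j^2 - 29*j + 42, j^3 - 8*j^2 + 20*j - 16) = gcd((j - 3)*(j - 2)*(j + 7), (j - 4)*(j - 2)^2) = j - 2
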